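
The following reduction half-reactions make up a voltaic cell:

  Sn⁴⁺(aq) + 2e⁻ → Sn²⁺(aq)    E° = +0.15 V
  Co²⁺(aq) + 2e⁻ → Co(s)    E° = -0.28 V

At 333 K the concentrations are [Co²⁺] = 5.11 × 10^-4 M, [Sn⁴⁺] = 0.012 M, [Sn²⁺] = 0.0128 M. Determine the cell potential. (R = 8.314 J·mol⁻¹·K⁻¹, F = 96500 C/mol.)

0.538 V

The Sn⁴⁺/Sn²⁺ couple has the higher reduction potential and acts as the cathode, so E°_cell = +0.15 − (-0.28) = 0.43 V.
Balancing electrons gives n = 2; the reaction quotient is Q = [Co²⁺]·[Sn²⁺]/[Sn⁴⁺] = 5.45 × 10^-4.
E = E° − (RT/nF) ln Q = 0.43 − (8.314×333)/(2×96500) × (-7.515) = 0.430 + 0.108 = 0.538 V.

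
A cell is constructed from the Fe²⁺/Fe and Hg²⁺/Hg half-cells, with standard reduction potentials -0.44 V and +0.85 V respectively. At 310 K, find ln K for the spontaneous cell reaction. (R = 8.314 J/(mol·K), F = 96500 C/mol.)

ln K = 96.6

E°_cell = +0.85 − (-0.44) = 1.29 V, with n = 2 electrons transferred.
At equilibrium E = 0, so the Nernst equation gives ln K = nFE°/RT = (2)(96500)(1.29)/((8.314)(310)) = 96.60.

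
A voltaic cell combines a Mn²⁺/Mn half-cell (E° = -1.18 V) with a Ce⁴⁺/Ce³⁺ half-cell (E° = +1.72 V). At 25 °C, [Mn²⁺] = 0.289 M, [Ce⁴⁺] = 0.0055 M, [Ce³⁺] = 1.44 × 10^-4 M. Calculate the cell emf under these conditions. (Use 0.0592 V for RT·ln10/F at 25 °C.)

The Ce⁴⁺/Ce³⁺ couple has the higher reduction potential and acts as the cathode, so E°_cell = +1.72 − (-1.18) = 2.90 V.
Balancing electrons gives n = 2; the reaction quotient is Q = [Mn²⁺]·[Ce³⁺]^2/[Ce⁴⁺]^2 = 1.98 × 10^-4.
At 25 °C, E = E° − (0.0592/n) log Q = 2.90 − (0.0592/2)(-3.703) = 2.900 + 0.110 = 3.010 V.

3.01 V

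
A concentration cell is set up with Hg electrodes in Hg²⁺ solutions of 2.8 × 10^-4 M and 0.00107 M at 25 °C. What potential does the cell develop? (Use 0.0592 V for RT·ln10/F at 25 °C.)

0.017 V

Both half-cells are Hg²⁺/Hg, so E°_cell = 0. The concentrated side is the cathode; the cell reaction moves Hg²⁺ from high to low concentration with n = 2.
Q = [Hg²⁺]_dilute/[Hg²⁺]_conc = 2.8 × 10^-4/0.00107 = 0.262.
E = 0 − (0.0592/2) log Q = −(0.0592/2)(-0.582) = 0.0172 V.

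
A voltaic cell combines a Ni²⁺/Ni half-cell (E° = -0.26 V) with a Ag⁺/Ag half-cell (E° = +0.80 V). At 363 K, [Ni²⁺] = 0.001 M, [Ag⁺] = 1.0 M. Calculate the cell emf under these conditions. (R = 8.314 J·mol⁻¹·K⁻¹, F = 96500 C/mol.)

1.17 V

The Ag⁺/Ag couple has the higher reduction potential and acts as the cathode, so E°_cell = +0.80 − (-0.26) = 1.06 V.
Balancing electrons gives n = 2; the reaction quotient is Q = [Ni²⁺]/[Ag⁺]^2 = 0.00100.
E = E° − (RT/nF) ln Q = 1.06 − (8.314×363)/(2×96500) × (-6.908) = 1.060 + 0.108 = 1.168 V.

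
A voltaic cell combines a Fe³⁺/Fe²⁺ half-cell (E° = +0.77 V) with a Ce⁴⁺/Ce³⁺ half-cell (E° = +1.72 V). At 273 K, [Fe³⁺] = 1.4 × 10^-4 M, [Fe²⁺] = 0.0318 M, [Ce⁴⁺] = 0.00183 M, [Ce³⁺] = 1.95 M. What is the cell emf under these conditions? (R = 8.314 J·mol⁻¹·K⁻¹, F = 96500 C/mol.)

The Ce⁴⁺/Ce³⁺ couple has the higher reduction potential and acts as the cathode, so E°_cell = +1.72 − (+0.77) = 0.95 V.
Balancing electrons gives n = 1; the reaction quotient is Q = [Fe³⁺]·[Ce³⁺]/([Fe²⁺]·[Ce⁴⁺]) = 4.69.
E = E° − (RT/nF) ln Q = 0.95 − (8.314×273)/(1×96500) × (1.546) = 0.950 − 0.036 = 0.914 V.

0.914 V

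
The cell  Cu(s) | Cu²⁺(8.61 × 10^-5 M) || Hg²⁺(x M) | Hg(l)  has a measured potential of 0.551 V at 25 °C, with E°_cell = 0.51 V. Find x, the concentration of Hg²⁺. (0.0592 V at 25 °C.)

From the Nernst equation, log Q = n(E° − E)/0.0592 = 2(0.51 − 0.551)/0.0592 = -1.385, so Q = 0.0412.
With Q = [Cu²⁺]/[Hg²⁺] and the known concentrations, [Hg²⁺] in the denominator gives [Hg²⁺] = 0.0021 M.

0.0021 M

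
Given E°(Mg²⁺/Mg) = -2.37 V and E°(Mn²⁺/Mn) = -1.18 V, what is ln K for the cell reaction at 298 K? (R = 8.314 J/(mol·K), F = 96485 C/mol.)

E°_cell = -1.18 − (-2.37) = 1.19 V, with n = 2 electrons transferred.
At equilibrium E = 0, so the Nernst equation gives ln K = nFE°/RT = (2)(96485)(1.19)/((8.314)(298)) = 92.69.

ln K = 92.7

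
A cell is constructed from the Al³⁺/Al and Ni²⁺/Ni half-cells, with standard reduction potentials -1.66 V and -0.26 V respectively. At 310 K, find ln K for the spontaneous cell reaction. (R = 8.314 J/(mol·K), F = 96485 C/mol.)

ln K = 314.5

E°_cell = -0.26 − (-1.66) = 1.40 V, with n = 6 electrons transferred.
At equilibrium E = 0, so the Nernst equation gives ln K = nFE°/RT = (6)(96485)(1.40)/((8.314)(310)) = 314.46.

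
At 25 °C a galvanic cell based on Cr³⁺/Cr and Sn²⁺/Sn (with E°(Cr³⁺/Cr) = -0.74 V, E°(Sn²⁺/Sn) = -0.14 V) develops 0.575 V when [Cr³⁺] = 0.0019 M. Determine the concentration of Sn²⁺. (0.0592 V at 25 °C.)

From the Nernst equation, log Q = n(E° − E)/0.0592 = 6(0.60 − 0.575)/0.0592 = 2.534, so Q = 342.
With Q = [Cr³⁺]^2/[Sn²⁺]^3 and the known concentrations, [Sn²⁺]^3 in the denominator gives [Sn²⁺] = 0.0022 M.

0.0022 M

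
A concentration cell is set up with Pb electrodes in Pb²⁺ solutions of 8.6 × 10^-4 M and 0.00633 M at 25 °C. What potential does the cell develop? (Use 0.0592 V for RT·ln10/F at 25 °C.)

0.026 V

Both half-cells are Pb²⁺/Pb, so E°_cell = 0. The concentrated side is the cathode; the cell reaction moves Pb²⁺ from high to low concentration with n = 2.
Q = [Pb²⁺]_dilute/[Pb²⁺]_conc = 8.6 × 10^-4/0.00633 = 0.136.
E = 0 − (0.0592/2) log Q = −(0.0592/2)(-0.867) = 0.0257 V.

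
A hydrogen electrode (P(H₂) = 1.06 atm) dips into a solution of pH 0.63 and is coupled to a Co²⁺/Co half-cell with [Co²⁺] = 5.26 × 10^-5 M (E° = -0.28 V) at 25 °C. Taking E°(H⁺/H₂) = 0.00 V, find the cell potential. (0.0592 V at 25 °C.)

The hydrogen couple is the cathode, so E°_cell = 0.28 V; n = 2.
[H⁺] = 10^(−0.63) = 0.23 M, and Q = [Co²⁺]·P(H₂) / [H⁺]^2 = 0.00101.
E = E° − (0.0592/2) log Q = 0.28 − (0.0592/2)(-2.994) = 0.369 V.

0.37 V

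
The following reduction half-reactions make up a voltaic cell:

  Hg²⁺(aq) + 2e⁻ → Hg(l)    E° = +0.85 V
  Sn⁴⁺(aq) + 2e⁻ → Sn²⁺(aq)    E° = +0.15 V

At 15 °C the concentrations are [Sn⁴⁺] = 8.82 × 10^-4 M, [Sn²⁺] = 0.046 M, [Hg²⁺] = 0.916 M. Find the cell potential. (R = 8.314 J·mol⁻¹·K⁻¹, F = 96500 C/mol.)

The Hg²⁺/Hg couple has the higher reduction potential and acts as the cathode, so E°_cell = +0.85 − (+0.15) = 0.70 V.
Balancing electrons gives n = 2; the reaction quotient is Q = [Sn⁴⁺]/([Sn²⁺]·[Hg²⁺]) = 0.0209.
E = E° − (RT/nF) ln Q = 0.70 − (8.314×288)/(2×96500) × (-3.866) = 0.700 + 0.048 = 0.748 V.

0.748 V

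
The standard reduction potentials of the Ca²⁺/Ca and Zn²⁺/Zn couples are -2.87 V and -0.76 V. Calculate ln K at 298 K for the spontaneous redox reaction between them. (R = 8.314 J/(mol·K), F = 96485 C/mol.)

ln K = 164.3

E°_cell = -0.76 − (-2.87) = 2.11 V, with n = 2 electrons transferred.
At equilibrium E = 0, so the Nernst equation gives ln K = nFE°/RT = (2)(96485)(2.11)/((8.314)(298)) = 164.34.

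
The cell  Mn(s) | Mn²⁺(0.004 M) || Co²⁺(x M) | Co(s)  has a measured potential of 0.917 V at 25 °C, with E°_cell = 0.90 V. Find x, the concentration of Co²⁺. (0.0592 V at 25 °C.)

From the Nernst equation, log Q = n(E° − E)/0.0592 = 2(0.90 − 0.917)/0.0592 = -0.574, so Q = 0.266.
With Q = [Mn²⁺]/[Co²⁺] and the known concentrations, [Co²⁺] in the denominator gives [Co²⁺] = 0.015 M.

0.015 M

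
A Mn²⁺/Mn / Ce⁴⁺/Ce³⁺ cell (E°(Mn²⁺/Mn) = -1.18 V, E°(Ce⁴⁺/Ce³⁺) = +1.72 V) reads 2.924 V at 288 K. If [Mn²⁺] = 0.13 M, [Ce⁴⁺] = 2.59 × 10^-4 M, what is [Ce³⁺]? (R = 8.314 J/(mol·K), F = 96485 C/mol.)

2.7 × 10^-4 M

From the Nernst equation, ln Q = nF(E° − E)/RT = 2×96485×(2.90 − 2.924)/(8.314×288) = -1.934, so Q = 0.145.
With Q = [Mn²⁺]·[Ce³⁺]^2/[Ce⁴⁺]^2 and the known concentrations, [Ce³⁺]^2 in the numerator gives [Ce³⁺] = 2.7 × 10^-4 M.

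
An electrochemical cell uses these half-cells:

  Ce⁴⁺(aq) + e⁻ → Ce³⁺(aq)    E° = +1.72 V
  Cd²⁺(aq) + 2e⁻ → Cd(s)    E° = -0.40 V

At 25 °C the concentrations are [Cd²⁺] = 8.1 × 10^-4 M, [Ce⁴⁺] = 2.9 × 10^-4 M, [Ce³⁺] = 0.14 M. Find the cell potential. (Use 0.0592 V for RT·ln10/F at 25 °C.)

2.05 V

The Ce⁴⁺/Ce³⁺ couple has the higher reduction potential and acts as the cathode, so E°_cell = +1.72 − (-0.40) = 2.12 V.
Balancing electrons gives n = 2; the reaction quotient is Q = [Cd²⁺]·[Ce³⁺]^2/[Ce⁴⁺]^2 = 189.
At 25 °C, E = E° − (0.0592/n) log Q = 2.12 − (0.0592/2)(2.276) = 2.120 − 0.067 = 2.053 V.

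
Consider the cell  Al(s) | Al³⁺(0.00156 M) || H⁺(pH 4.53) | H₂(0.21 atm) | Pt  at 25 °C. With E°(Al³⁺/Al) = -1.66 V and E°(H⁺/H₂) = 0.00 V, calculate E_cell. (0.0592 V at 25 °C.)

The hydrogen couple is the cathode, so E°_cell = 1.66 V; n = 6.
[H⁺] = 10^(−4.53) = 3 × 10^-5 M, and Q = [Al³⁺]^2·P(H₂)^3 / [H⁺]^6 = 3.41 × 10^19.
E = E° − (0.0592/6) log Q = 1.66 − (0.0592/6)(19.533) = 1.467 V.

1.47 V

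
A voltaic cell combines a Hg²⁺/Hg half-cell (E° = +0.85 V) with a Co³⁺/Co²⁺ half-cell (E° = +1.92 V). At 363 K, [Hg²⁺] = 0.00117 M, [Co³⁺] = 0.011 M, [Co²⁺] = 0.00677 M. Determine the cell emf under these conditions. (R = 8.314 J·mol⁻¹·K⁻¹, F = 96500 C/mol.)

1.19 V

The Co³⁺/Co²⁺ couple has the higher reduction potential and acts as the cathode, so E°_cell = +1.92 − (+0.85) = 1.07 V.
Balancing electrons gives n = 2; the reaction quotient is Q = [Hg²⁺]·[Co²⁺]^2/[Co³⁺]^2 = 4.43 × 10^-4.
E = E° − (RT/nF) ln Q = 1.07 − (8.314×363)/(2×96500) × (-7.722) = 1.070 + 0.121 = 1.191 V.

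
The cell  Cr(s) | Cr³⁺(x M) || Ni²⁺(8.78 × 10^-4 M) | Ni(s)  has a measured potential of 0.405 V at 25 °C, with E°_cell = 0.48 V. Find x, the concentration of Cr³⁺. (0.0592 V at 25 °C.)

0.16 M

From the Nernst equation, log Q = n(E° − E)/0.0592 = 6(0.48 − 0.405)/0.0592 = 7.601, so Q = 3.99 × 10^7.
With Q = [Cr³⁺]^2/[Ni²⁺]^3 and the known concentrations, [Cr³⁺]^2 in the numerator gives [Cr³⁺] = 0.16 M.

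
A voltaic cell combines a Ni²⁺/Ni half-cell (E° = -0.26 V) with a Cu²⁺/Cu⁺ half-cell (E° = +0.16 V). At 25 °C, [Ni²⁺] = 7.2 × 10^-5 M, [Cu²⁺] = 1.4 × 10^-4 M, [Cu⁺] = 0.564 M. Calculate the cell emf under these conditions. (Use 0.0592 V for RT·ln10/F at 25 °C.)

0.329 V

The Cu²⁺/Cu⁺ couple has the higher reduction potential and acts as the cathode, so E°_cell = +0.16 − (-0.26) = 0.42 V.
Balancing electrons gives n = 2; the reaction quotient is Q = [Ni²⁺]·[Cu⁺]^2/[Cu²⁺]^2 = 1170.
At 25 °C, E = E° − (0.0592/n) log Q = 0.42 − (0.0592/2)(3.068) = 0.420 − 0.091 = 0.329 V.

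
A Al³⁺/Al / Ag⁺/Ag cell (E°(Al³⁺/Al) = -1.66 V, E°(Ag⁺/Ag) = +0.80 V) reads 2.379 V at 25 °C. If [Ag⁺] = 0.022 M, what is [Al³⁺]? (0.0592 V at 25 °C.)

0.14 M

From the Nernst equation, log Q = n(E° − E)/0.0592 = 3(2.46 − 2.379)/0.0592 = 4.105, so Q = 1.27 × 10^4.
With Q = [Al³⁺]/[Ag⁺]^3 and the known concentrations, [Al³⁺] in the numerator gives [Al³⁺] = 0.14 M.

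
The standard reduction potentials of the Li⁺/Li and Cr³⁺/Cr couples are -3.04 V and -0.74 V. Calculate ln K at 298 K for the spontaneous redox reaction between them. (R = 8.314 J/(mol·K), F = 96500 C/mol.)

E°_cell = -0.74 − (-3.04) = 2.30 V, with n = 3 electrons transferred.
At equilibrium E = 0, so the Nernst equation gives ln K = nFE°/RT = (3)(96500)(2.30)/((8.314)(298)) = 268.75.

ln K = 268.8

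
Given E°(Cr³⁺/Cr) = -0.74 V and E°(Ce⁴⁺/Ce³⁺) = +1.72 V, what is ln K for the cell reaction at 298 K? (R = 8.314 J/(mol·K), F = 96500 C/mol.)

ln K = 287.4

E°_cell = +1.72 − (-0.74) = 2.46 V, with n = 3 electrons transferred.
At equilibrium E = 0, so the Nernst equation gives ln K = nFE°/RT = (3)(96500)(2.46)/((8.314)(298)) = 287.45.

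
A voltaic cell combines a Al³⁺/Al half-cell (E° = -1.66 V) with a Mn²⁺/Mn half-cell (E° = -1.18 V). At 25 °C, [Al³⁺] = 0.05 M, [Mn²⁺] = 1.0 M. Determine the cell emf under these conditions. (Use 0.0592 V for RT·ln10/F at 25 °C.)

The Mn²⁺/Mn couple has the higher reduction potential and acts as the cathode, so E°_cell = -1.18 − (-1.66) = 0.48 V.
Balancing electrons gives n = 6; the reaction quotient is Q = [Al³⁺]^2/[Mn²⁺]^3 = 0.00250.
At 25 °C, E = E° − (0.0592/n) log Q = 0.48 − (0.0592/6)(-2.602) = 0.480 + 0.026 = 0.506 V.

0.506 V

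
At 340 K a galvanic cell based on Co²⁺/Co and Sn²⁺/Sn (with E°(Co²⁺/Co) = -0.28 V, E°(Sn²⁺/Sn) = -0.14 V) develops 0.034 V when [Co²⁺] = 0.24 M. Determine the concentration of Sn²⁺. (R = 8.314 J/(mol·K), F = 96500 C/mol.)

1.7 × 10^-4 M

From the Nernst equation, ln Q = nF(E° − E)/RT = 2×96500×(0.14 − 0.034)/(8.314×340) = 7.237, so Q = 1390.
With Q = [Co²⁺]/[Sn²⁺] and the known concentrations, [Sn²⁺] in the denominator gives [Sn²⁺] = 1.7 × 10^-4 M.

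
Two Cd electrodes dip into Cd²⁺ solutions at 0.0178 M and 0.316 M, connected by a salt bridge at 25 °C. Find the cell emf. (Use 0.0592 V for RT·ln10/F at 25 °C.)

Both half-cells are Cd²⁺/Cd, so E°_cell = 0. The concentrated side is the cathode; the cell reaction moves Cd²⁺ from high to low concentration with n = 2.
Q = [Cd²⁺]_dilute/[Cd²⁺]_conc = 0.0178/0.316 = 0.0563.
E = 0 − (0.0592/2) log Q = −(0.0592/2)(-1.249) = 0.0370 V.

0.037 V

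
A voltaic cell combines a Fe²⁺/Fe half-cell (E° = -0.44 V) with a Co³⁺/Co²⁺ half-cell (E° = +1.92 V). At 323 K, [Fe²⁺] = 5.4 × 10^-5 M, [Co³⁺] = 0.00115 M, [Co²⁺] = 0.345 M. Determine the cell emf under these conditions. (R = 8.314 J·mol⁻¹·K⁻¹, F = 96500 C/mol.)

2.34 V

The Co³⁺/Co²⁺ couple has the higher reduction potential and acts as the cathode, so E°_cell = +1.92 − (-0.44) = 2.36 V.
Balancing electrons gives n = 2; the reaction quotient is Q = [Fe²⁺]·[Co²⁺]^2/[Co³⁺]^2 = 4.86.
E = E° − (RT/nF) ln Q = 2.36 − (8.314×323)/(2×96500) × (1.581) = 2.360 − 0.022 = 2.338 V.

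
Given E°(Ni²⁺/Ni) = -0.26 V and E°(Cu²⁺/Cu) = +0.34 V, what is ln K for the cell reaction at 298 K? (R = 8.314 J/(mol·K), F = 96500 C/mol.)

ln K = 46.7

E°_cell = +0.34 − (-0.26) = 0.60 V, with n = 2 electrons transferred.
At equilibrium E = 0, so the Nernst equation gives ln K = nFE°/RT = (2)(96500)(0.60)/((8.314)(298)) = 46.74.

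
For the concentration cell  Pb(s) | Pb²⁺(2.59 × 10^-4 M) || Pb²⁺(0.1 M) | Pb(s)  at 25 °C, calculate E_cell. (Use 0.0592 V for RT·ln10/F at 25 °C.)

Both half-cells are Pb²⁺/Pb, so E°_cell = 0. The concentrated side is the cathode; the cell reaction moves Pb²⁺ from high to low concentration with n = 2.
Q = [Pb²⁺]_dilute/[Pb²⁺]_conc = 2.59 × 10^-4/0.1 = 0.00259.
E = 0 − (0.0592/2) log Q = −(0.0592/2)(-2.587) = 0.0766 V.

0.077 V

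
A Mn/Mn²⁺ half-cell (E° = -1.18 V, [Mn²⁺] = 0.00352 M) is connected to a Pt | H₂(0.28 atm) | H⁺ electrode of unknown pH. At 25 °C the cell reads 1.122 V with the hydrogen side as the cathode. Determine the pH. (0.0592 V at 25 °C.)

E°_cell = 1.18 V and n = 2.
log Q = n(E° − E)/0.0592 = 2×(1.18 − 1.122)/0.0592 = 1.959.
With Q = [Mn²⁺]·P(H₂) / [H⁺]^2, solving for [H⁺] gives log[H⁺] = -2.483, so pH = 2.48.

pH = 2.48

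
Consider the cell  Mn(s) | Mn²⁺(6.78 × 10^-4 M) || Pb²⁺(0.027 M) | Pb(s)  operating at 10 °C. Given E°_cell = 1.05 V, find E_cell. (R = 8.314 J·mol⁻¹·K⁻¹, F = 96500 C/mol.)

Balancing electrons gives n = 2; the reaction quotient is Q = [Mn²⁺]/[Pb²⁺] = 0.0251.
E = E° − (RT/nF) ln Q = 1.05 − (8.314×283)/(2×96500) × (-3.684) = 1.050 + 0.045 = 1.095 V.

1.09 V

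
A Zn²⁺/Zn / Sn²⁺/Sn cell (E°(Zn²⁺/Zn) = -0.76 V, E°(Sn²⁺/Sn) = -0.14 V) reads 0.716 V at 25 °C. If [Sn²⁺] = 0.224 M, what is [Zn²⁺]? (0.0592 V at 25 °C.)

From the Nernst equation, log Q = n(E° − E)/0.0592 = 2(0.62 − 0.716)/0.0592 = -3.243, so Q = 5.71 × 10^-4.
With Q = [Zn²⁺]/[Sn²⁺] and the known concentrations, [Zn²⁺] in the numerator gives [Zn²⁺] = 1.3 × 10^-4 M.

1.3 × 10^-4 M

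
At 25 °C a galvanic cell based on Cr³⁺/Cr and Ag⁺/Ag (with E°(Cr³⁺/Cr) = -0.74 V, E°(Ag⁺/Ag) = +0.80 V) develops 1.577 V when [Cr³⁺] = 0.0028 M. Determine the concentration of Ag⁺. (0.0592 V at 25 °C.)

From the Nernst equation, log Q = n(E° − E)/0.0592 = 3(1.54 − 1.577)/0.0592 = -1.875, so Q = 0.0133.
With Q = [Cr³⁺]/[Ag⁺]^3 and the known concentrations, [Ag⁺]^3 in the denominator gives [Ag⁺] = 0.59 M.

0.59 M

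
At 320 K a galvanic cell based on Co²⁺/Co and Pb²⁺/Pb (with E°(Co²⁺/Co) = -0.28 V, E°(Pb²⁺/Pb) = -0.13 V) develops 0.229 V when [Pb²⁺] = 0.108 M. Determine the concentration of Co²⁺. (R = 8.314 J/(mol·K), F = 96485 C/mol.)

3.5 × 10^-4 M

From the Nernst equation, ln Q = nF(E° − E)/RT = 2×96485×(0.15 − 0.229)/(8.314×320) = -5.730, so Q = 0.00325.
With Q = [Co²⁺]/[Pb²⁺] and the known concentrations, [Co²⁺] in the numerator gives [Co²⁺] = 3.5 × 10^-4 M.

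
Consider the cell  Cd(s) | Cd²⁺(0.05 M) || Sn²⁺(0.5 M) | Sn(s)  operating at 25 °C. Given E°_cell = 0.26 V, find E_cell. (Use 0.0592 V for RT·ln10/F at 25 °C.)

Balancing electrons gives n = 2; the reaction quotient is Q = [Cd²⁺]/[Sn²⁺] = 0.100.
At 25 °C, E = E° − (0.0592/n) log Q = 0.26 − (0.0592/2)(-1.000) = 0.260 + 0.030 = 0.290 V.

0.290 V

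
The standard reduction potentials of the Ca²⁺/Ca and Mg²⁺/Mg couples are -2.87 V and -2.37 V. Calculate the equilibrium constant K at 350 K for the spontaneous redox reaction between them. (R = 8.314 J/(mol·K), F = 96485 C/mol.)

E°_cell = -2.37 − (-2.87) = 0.50 V, with n = 2 electrons transferred.
At equilibrium E = 0, so the Nernst equation gives ln K = nFE°/RT = (2)(96485)(0.50)/((8.314)(350)) = 33.16.
K = e^33.16 = 2.5 × 10^14.

2.5 × 10^14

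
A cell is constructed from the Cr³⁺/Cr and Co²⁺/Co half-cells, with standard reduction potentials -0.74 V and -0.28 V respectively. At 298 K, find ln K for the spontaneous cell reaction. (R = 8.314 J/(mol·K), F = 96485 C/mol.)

E°_cell = -0.28 − (-0.74) = 0.46 V, with n = 6 electrons transferred.
At equilibrium E = 0, so the Nernst equation gives ln K = nFE°/RT = (6)(96485)(0.46)/((8.314)(298)) = 107.48.

ln K = 107.5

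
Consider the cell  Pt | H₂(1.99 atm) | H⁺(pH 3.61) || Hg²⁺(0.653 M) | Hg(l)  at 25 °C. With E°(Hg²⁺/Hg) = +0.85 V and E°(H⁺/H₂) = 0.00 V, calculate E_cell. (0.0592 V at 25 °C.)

1.07 V

The Hg²⁺/Hg couple is the cathode, so E°_cell = 0.85 V; n = 2.
[H⁺] = 10^(−3.61) = 2.5 × 10^-4 M, and Q = [H⁺]^2 / ([Hg²⁺]·P(H₂)) = 4.64 × 10^-8.
E = E° − (0.0592/2) log Q = 0.85 − (0.0592/2)(-7.334) = 1.067 V.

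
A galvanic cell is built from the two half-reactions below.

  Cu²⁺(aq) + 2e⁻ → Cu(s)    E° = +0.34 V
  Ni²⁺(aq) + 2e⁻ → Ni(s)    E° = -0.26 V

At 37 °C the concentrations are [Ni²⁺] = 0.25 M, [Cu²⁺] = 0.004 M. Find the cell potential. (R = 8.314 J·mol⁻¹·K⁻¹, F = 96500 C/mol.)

0.545 V

The Cu²⁺/Cu couple has the higher reduction potential and acts as the cathode, so E°_cell = +0.34 − (-0.26) = 0.60 V.
Balancing electrons gives n = 2; the reaction quotient is Q = [Ni²⁺]/[Cu²⁺] = 62.5.
E = E° − (RT/nF) ln Q = 0.60 − (8.314×310)/(2×96500) × (4.135) = 0.600 − 0.055 = 0.545 V.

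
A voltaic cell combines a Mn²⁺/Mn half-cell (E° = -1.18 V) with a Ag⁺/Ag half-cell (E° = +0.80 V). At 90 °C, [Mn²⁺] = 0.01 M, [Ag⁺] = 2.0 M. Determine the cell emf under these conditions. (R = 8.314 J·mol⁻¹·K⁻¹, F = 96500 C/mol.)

2.07 V

The Ag⁺/Ag couple has the higher reduction potential and acts as the cathode, so E°_cell = +0.80 − (-1.18) = 1.98 V.
Balancing electrons gives n = 2; the reaction quotient is Q = [Mn²⁺]/[Ag⁺]^2 = 0.00250.
E = E° − (RT/nF) ln Q = 1.98 − (8.314×363)/(2×96500) × (-5.991) = 1.980 + 0.094 = 2.074 V.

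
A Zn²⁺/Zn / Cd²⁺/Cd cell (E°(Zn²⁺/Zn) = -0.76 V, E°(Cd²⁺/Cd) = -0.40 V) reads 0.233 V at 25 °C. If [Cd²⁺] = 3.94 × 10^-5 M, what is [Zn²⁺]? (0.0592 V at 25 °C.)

From the Nernst equation, log Q = n(E° − E)/0.0592 = 2(0.36 − 0.233)/0.0592 = 4.291, so Q = 1.95 × 10^4.
With Q = [Zn²⁺]/[Cd²⁺] and the known concentrations, [Zn²⁺] in the numerator gives [Zn²⁺] = 0.77 M.

0.77 M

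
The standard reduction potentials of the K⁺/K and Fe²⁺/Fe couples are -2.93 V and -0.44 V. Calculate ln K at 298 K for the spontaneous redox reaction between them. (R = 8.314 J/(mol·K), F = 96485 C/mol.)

ln K = 193.9

E°_cell = -0.44 − (-2.93) = 2.49 V, with n = 2 electrons transferred.
At equilibrium E = 0, so the Nernst equation gives ln K = nFE°/RT = (2)(96485)(2.49)/((8.314)(298)) = 193.94.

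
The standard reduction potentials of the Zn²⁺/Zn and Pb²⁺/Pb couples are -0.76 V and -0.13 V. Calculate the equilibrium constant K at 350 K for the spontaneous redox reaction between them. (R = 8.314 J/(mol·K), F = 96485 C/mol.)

1.4 × 10^18

E°_cell = -0.13 − (-0.76) = 0.63 V, with n = 2 electrons transferred.
At equilibrium E = 0, so the Nernst equation gives ln K = nFE°/RT = (2)(96485)(0.63)/((8.314)(350)) = 41.78.
K = e^41.78 = 1.4 × 10^18.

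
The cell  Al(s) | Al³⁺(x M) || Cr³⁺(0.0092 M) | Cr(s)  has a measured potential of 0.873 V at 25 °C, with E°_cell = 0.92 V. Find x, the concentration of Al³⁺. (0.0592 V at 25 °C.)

2.2 M

From the Nernst equation, log Q = n(E° − E)/0.0592 = 3(0.92 − 0.873)/0.0592 = 2.382, so Q = 241.
With Q = [Al³⁺]/[Cr³⁺] and the known concentrations, [Al³⁺] in the numerator gives [Al³⁺] = 2.2 M.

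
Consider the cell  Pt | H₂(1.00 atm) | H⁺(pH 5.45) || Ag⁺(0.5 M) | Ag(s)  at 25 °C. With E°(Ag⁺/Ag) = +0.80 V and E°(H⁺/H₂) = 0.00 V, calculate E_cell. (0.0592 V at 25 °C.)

The Ag⁺/Ag couple is the cathode, so E°_cell = 0.80 V; n = 2.
[H⁺] = 10^(−5.45) = 3.5 × 10^-6 M, and Q = [H⁺]^2 / ([Ag⁺]^2·P(H₂)) = 5.04 × 10^-11.
E = E° − (0.0592/2) log Q = 0.80 − (0.0592/2)(-10.298) = 1.105 V.

1.10 V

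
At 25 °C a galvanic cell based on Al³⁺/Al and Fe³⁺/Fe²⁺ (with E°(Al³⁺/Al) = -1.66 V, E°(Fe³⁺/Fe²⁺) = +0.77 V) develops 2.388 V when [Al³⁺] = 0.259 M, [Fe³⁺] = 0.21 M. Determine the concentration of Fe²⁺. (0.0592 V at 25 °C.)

From the Nernst equation, log Q = n(E° − E)/0.0592 = 3(2.43 − 2.388)/0.0592 = 2.128, so Q = 134.
With Q = [Al³⁺]·[Fe²⁺]^3/[Fe³⁺]^3 and the known concentrations, [Fe²⁺]^3 in the numerator gives [Fe²⁺] = 1.7 M.

1.7 M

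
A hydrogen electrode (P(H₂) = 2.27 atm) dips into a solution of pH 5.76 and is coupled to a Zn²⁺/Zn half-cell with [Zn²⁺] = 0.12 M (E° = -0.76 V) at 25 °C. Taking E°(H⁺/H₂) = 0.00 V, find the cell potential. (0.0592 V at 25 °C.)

The hydrogen couple is the cathode, so E°_cell = 0.76 V; n = 2.
[H⁺] = 10^(−5.76) = 1.7 × 10^-6 M, and Q = [Zn²⁺]·P(H₂) / [H⁺]^2 = 9.02 × 10^10.
E = E° − (0.0592/2) log Q = 0.76 − (0.0592/2)(10.955) = 0.436 V.

0.44 V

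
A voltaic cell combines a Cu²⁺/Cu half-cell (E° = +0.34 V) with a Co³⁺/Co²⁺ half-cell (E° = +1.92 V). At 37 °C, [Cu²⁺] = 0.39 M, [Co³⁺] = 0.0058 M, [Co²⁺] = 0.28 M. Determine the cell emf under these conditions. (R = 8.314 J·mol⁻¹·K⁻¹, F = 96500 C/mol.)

1.49 V

The Co³⁺/Co²⁺ couple has the higher reduction potential and acts as the cathode, so E°_cell = +1.92 − (+0.34) = 1.58 V.
Balancing electrons gives n = 2; the reaction quotient is Q = [Cu²⁺]·[Co²⁺]^2/[Co³⁺]^2 = 909.
E = E° − (RT/nF) ln Q = 1.58 − (8.314×310)/(2×96500) × (6.812) = 1.580 − 0.091 = 1.489 V.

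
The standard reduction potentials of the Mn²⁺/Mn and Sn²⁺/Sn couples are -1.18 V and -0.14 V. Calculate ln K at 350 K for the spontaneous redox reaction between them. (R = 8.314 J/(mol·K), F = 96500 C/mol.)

E°_cell = -0.14 − (-1.18) = 1.04 V, with n = 2 electrons transferred.
At equilibrium E = 0, so the Nernst equation gives ln K = nFE°/RT = (2)(96500)(1.04)/((8.314)(350)) = 68.98.

ln K = 69.0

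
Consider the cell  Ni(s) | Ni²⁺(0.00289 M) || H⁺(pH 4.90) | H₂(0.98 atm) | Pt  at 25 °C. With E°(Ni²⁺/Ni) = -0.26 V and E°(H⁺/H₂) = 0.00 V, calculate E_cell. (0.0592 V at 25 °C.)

0.045 V

The hydrogen couple is the cathode, so E°_cell = 0.26 V; n = 2.
[H⁺] = 10^(−4.90) = 1.3 × 10^-5 M, and Q = [Ni²⁺]·P(H₂) / [H⁺]^2 = 1.79 × 10^7.
E = E° − (0.0592/2) log Q = 0.26 − (0.0592/2)(7.252) = 0.045 V.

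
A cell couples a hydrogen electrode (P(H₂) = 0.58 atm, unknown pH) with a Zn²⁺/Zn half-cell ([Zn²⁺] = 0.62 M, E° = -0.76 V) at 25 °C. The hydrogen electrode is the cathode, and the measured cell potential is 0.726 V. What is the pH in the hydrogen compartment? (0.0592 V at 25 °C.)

E°_cell = 0.76 V and n = 2.
log Q = n(E° − E)/0.0592 = 2×(0.76 − 0.726)/0.0592 = 1.149.
With Q = [Zn²⁺]·P(H₂) / [H⁺]^2, solving for [H⁺] gives log[H⁺] = -0.796, so pH = 0.80.

pH = 0.80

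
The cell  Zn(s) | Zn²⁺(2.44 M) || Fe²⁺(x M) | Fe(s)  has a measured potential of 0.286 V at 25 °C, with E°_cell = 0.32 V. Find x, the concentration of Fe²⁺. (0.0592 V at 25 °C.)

From the Nernst equation, log Q = n(E° − E)/0.0592 = 2(0.32 − 0.286)/0.0592 = 1.149, so Q = 14.1.
With Q = [Zn²⁺]/[Fe²⁺] and the known concentrations, [Fe²⁺] in the denominator gives [Fe²⁺] = 0.17 M.

0.17 M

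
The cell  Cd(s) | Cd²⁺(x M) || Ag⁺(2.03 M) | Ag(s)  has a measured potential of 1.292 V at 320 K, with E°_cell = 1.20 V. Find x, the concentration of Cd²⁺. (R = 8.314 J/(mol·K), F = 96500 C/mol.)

0.0052 M

From the Nernst equation, ln Q = nF(E° − E)/RT = 2×96500×(1.20 − 1.292)/(8.314×320) = -6.674, so Q = 0.00126.
With Q = [Cd²⁺]/[Ag⁺]^2 and the known concentrations, [Cd²⁺] in the numerator gives [Cd²⁺] = 0.0052 M.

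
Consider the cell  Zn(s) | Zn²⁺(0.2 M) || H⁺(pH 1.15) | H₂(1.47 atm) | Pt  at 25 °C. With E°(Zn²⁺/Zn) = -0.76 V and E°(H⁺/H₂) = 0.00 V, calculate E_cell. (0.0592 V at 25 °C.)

The hydrogen couple is the cathode, so E°_cell = 0.76 V; n = 2.
[H⁺] = 10^(−1.15) = 0.071 M, and Q = [Zn²⁺]·P(H₂) / [H⁺]^2 = 58.7.
E = E° − (0.0592/2) log Q = 0.76 − (0.0592/2)(1.768) = 0.708 V.

0.71 V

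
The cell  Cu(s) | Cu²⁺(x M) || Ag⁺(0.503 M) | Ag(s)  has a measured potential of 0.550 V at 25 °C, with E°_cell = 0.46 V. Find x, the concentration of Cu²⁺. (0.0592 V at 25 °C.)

From the Nernst equation, log Q = n(E° − E)/0.0592 = 2(0.46 − 0.550)/0.0592 = -3.041, so Q = 9.11 × 10^-4.
With Q = [Cu²⁺]/[Ag⁺]^2 and the known concentrations, [Cu²⁺] in the numerator gives [Cu²⁺] = 2.3 × 10^-4 M.

2.3 × 10^-4 M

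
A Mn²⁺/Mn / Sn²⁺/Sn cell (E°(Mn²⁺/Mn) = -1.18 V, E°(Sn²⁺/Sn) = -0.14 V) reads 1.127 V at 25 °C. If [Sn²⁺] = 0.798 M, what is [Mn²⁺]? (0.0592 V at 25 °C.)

9.2 × 10^-4 M

From the Nernst equation, log Q = n(E° − E)/0.0592 = 2(1.04 − 1.127)/0.0592 = -2.939, so Q = 0.00115.
With Q = [Mn²⁺]/[Sn²⁺] and the known concentrations, [Mn²⁺] in the numerator gives [Mn²⁺] = 9.2 × 10^-4 M.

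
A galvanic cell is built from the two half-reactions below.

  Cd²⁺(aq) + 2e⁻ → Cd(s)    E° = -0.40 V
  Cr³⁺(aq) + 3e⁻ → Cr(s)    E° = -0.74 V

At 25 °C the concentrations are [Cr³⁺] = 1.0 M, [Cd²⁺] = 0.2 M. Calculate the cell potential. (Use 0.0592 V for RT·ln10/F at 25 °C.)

The Cd²⁺/Cd couple has the higher reduction potential and acts as the cathode, so E°_cell = -0.40 − (-0.74) = 0.34 V.
Balancing electrons gives n = 6; the reaction quotient is Q = [Cr³⁺]^2/[Cd²⁺]^3 = 125.
At 25 °C, E = E° − (0.0592/n) log Q = 0.34 − (0.0592/6)(2.097) = 0.340 − 0.021 = 0.319 V.

0.319 V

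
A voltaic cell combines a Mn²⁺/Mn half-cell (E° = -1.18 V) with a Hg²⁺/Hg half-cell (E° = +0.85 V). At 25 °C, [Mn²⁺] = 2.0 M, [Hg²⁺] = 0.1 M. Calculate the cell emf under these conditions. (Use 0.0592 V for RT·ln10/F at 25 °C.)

The Hg²⁺/Hg couple has the higher reduction potential and acts as the cathode, so E°_cell = +0.85 − (-1.18) = 2.03 V.
Balancing electrons gives n = 2; the reaction quotient is Q = [Mn²⁺]/[Hg²⁺] = 20.0.
At 25 °C, E = E° − (0.0592/n) log Q = 2.03 − (0.0592/2)(1.301) = 2.030 − 0.039 = 1.991 V.

1.99 V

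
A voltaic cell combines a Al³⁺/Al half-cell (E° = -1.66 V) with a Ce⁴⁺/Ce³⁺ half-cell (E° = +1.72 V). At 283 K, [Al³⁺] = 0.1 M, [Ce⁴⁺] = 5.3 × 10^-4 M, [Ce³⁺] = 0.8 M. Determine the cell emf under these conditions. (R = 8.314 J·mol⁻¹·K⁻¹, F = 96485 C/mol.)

3.22 V

The Ce⁴⁺/Ce³⁺ couple has the higher reduction potential and acts as the cathode, so E°_cell = +1.72 − (-1.66) = 3.38 V.
Balancing electrons gives n = 3; the reaction quotient is Q = [Al³⁺]·[Ce³⁺]^3/[Ce⁴⁺]^3 = 3.44 × 10^8.
E = E° − (RT/nF) ln Q = 3.38 − (8.314×283)/(3×96485) × (19.656) = 3.380 − 0.160 = 3.220 V.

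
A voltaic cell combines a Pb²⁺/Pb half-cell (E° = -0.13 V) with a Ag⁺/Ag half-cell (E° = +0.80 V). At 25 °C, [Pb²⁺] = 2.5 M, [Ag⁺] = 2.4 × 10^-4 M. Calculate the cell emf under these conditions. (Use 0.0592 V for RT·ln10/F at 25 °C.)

The Ag⁺/Ag couple has the higher reduction potential and acts as the cathode, so E°_cell = +0.80 − (-0.13) = 0.93 V.
Balancing electrons gives n = 2; the reaction quotient is Q = [Pb²⁺]/[Ag⁺]^2 = 4.34 × 10^7.
At 25 °C, E = E° − (0.0592/n) log Q = 0.93 − (0.0592/2)(7.638) = 0.930 − 0.226 = 0.704 V.

0.704 V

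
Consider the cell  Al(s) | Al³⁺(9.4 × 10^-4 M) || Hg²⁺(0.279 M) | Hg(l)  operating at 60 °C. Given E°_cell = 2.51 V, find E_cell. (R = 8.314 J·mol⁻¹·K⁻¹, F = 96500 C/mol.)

2.56 V

Balancing electrons gives n = 6; the reaction quotient is Q = [Al³⁺]^2/[Hg²⁺]^3 = 4.07 × 10^-5.
E = E° − (RT/nF) ln Q = 2.51 − (8.314×333)/(6×96500) × (-10.110) = 2.510 + 0.048 = 2.558 V.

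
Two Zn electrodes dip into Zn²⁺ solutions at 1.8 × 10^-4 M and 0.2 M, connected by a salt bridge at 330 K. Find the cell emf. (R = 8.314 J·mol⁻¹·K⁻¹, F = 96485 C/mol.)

0.100 V

Both half-cells are Zn²⁺/Zn, so E°_cell = 0. The concentrated side is the cathode; the cell reaction moves Zn²⁺ from high to low concentration with n = 2.
Q = [Zn²⁺]_dilute/[Zn²⁺]_conc = 1.8 × 10^-4/0.2 = 9 × 10^-4.
E = 0 − (RT/nF) ln Q = −((8.314×330)/(2×96485))(-7.013) = 0.0997 V.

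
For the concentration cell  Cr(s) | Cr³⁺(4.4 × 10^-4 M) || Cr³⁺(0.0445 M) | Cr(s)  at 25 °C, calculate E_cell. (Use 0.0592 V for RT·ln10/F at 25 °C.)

Both half-cells are Cr³⁺/Cr, so E°_cell = 0. The concentrated side is the cathode; the cell reaction moves Cr³⁺ from high to low concentration with n = 3.
Q = [Cr³⁺]_dilute/[Cr³⁺]_conc = 4.4 × 10^-4/0.0445 = 0.00989.
E = 0 − (0.0592/3) log Q = −(0.0592/3)(-2.005) = 0.0396 V.

0.040 V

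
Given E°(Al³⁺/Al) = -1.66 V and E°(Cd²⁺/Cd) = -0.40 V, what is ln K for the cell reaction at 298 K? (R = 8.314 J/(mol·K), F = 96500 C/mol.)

E°_cell = -0.40 − (-1.66) = 1.26 V, with n = 6 electrons transferred.
At equilibrium E = 0, so the Nernst equation gives ln K = nFE°/RT = (6)(96500)(1.26)/((8.314)(298)) = 294.46.

ln K = 294.5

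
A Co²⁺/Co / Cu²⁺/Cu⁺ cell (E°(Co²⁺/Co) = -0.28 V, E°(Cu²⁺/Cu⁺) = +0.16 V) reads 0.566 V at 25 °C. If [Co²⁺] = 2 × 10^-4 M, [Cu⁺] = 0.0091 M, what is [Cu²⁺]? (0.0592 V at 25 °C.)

0.017 M

From the Nernst equation, log Q = n(E° − E)/0.0592 = 2(0.44 − 0.566)/0.0592 = -4.257, so Q = 5.54 × 10^-5.
With Q = [Co²⁺]·[Cu⁺]^2/[Cu²⁺]^2 and the known concentrations, [Cu²⁺]^2 in the denominator gives [Cu²⁺] = 0.017 M.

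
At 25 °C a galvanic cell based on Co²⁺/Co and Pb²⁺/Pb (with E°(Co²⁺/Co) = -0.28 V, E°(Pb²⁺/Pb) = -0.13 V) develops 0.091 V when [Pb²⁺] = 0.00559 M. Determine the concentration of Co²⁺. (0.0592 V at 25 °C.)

From the Nernst equation, log Q = n(E° − E)/0.0592 = 2(0.15 − 0.091)/0.0592 = 1.993, so Q = 98.5.
With Q = [Co²⁺]/[Pb²⁺] and the known concentrations, [Co²⁺] in the numerator gives [Co²⁺] = 0.55 M.

0.55 M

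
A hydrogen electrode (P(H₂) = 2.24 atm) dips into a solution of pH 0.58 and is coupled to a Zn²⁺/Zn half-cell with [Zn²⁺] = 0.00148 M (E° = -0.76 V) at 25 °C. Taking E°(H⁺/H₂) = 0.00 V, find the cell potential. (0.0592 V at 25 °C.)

0.80 V

The hydrogen couple is the cathode, so E°_cell = 0.76 V; n = 2.
[H⁺] = 10^(−0.58) = 0.26 M, and Q = [Zn²⁺]·P(H₂) / [H⁺]^2 = 0.0479.
E = E° − (0.0592/2) log Q = 0.76 − (0.0592/2)(-1.319) = 0.799 V.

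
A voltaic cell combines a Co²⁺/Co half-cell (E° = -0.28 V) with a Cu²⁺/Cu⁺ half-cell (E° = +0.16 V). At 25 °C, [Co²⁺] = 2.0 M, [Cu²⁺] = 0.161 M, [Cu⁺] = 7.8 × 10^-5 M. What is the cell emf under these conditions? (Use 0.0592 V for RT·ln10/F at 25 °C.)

The Cu²⁺/Cu⁺ couple has the higher reduction potential and acts as the cathode, so E°_cell = +0.16 − (-0.28) = 0.44 V.
Balancing electrons gives n = 2; the reaction quotient is Q = [Co²⁺]·[Cu⁺]^2/[Cu²⁺]^2 = 4.69 × 10^-7.
At 25 °C, E = E° − (0.0592/n) log Q = 0.44 − (0.0592/2)(-6.328) = 0.440 + 0.187 = 0.627 V.

0.627 V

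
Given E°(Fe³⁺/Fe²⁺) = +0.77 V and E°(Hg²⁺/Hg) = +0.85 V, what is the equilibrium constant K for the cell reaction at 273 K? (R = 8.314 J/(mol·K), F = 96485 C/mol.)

900

E°_cell = +0.85 − (+0.77) = 0.08 V, with n = 2 electrons transferred.
At equilibrium E = 0, so the Nernst equation gives ln K = nFE°/RT = (2)(96485)(0.08)/((8.314)(273)) = 6.80.
K = e^6.80 = 900.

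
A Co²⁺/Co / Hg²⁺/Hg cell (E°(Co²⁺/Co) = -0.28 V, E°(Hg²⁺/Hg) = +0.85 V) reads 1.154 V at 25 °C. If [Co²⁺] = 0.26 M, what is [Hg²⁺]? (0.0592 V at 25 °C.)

1.7 M

From the Nernst equation, log Q = n(E° − E)/0.0592 = 2(1.13 − 1.154)/0.0592 = -0.811, so Q = 0.155.
With Q = [Co²⁺]/[Hg²⁺] and the known concentrations, [Hg²⁺] in the denominator gives [Hg²⁺] = 1.7 M.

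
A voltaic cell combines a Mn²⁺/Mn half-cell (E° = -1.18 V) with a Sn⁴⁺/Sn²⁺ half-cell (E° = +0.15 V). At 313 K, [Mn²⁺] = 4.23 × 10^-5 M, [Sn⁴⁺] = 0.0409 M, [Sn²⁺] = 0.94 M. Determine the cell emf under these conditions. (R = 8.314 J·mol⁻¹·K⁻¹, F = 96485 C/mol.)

The Sn⁴⁺/Sn²⁺ couple has the higher reduction potential and acts as the cathode, so E°_cell = +0.15 − (-1.18) = 1.33 V.
Balancing electrons gives n = 2; the reaction quotient is Q = [Mn²⁺]·[Sn²⁺]/[Sn⁴⁺] = 9.72 × 10^-4.
E = E° − (RT/nF) ln Q = 1.33 − (8.314×313)/(2×96485) × (-6.936) = 1.330 + 0.094 = 1.424 V.

1.42 V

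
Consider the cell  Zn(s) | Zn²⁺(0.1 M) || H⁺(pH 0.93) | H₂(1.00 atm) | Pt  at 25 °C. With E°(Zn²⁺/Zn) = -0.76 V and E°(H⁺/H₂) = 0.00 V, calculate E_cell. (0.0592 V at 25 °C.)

The hydrogen couple is the cathode, so E°_cell = 0.76 V; n = 2.
[H⁺] = 10^(−0.93) = 0.12 M, and Q = [Zn²⁺]·P(H₂) / [H⁺]^2 = 7.24.
E = E° − (0.0592/2) log Q = 0.76 − (0.0592/2)(0.860) = 0.735 V.

0.73 V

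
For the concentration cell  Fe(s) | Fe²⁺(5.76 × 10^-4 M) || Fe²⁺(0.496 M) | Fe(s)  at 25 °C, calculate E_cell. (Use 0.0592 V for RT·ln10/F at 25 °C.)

0.087 V

Both half-cells are Fe²⁺/Fe, so E°_cell = 0. The concentrated side is the cathode; the cell reaction moves Fe²⁺ from high to low concentration with n = 2.
Q = [Fe²⁺]_dilute/[Fe²⁺]_conc = 5.76 × 10^-4/0.496 = 0.00116.
E = 0 − (0.0592/2) log Q = −(0.0592/2)(-2.935) = 0.0869 V.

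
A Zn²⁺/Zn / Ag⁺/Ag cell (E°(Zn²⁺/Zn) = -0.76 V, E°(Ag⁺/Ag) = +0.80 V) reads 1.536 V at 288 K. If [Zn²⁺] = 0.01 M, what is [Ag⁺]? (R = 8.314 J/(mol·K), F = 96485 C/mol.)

0.038 M

From the Nernst equation, ln Q = nF(E° − E)/RT = 2×96485×(1.56 − 1.536)/(8.314×288) = 1.934, so Q = 6.92.
With Q = [Zn²⁺]/[Ag⁺]^2 and the known concentrations, [Ag⁺]^2 in the denominator gives [Ag⁺] = 0.038 M.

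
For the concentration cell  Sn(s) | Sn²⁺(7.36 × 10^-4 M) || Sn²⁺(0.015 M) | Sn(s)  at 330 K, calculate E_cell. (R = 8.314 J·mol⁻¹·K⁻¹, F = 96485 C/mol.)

Both half-cells are Sn²⁺/Sn, so E°_cell = 0. The concentrated side is the cathode; the cell reaction moves Sn²⁺ from high to low concentration with n = 2.
Q = [Sn²⁺]_dilute/[Sn²⁺]_conc = 7.36 × 10^-4/0.015 = 0.0491.
E = 0 − (RT/nF) ln Q = −((8.314×330)/(2×96485))(-3.015) = 0.0429 V.

0.043 V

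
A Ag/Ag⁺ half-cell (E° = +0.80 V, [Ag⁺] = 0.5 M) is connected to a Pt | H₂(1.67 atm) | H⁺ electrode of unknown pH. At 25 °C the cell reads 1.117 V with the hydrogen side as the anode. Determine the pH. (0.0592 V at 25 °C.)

pH = 5.54

E°_cell = 0.80 V and n = 2.
log Q = n(E° − E)/0.0592 = 2×(0.80 − 1.117)/0.0592 = -10.709.
With Q = [H⁺]^2 / ([Ag⁺]^2·P(H₂)), solving for [H⁺] gives log[H⁺] = -5.544, so pH = 5.54.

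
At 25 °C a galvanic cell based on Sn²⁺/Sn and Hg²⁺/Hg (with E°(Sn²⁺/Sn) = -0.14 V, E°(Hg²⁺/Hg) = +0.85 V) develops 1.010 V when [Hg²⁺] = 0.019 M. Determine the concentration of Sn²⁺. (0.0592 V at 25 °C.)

0.004 M

From the Nernst equation, log Q = n(E° − E)/0.0592 = 2(0.99 − 1.010)/0.0592 = -0.676, so Q = 0.211.
With Q = [Sn²⁺]/[Hg²⁺] and the known concentrations, [Sn²⁺] in the numerator gives [Sn²⁺] = 0.004 M.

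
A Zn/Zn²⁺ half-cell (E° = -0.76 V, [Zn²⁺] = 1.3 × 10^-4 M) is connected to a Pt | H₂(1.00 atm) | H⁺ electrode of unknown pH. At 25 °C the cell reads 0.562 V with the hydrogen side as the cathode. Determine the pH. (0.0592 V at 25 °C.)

pH = 5.29

E°_cell = 0.76 V and n = 2.
log Q = n(E° − E)/0.0592 = 2×(0.76 − 0.562)/0.0592 = 6.689.
With Q = [Zn²⁺]·P(H₂) / [H⁺]^2, solving for [H⁺] gives log[H⁺] = -5.288, so pH = 5.29.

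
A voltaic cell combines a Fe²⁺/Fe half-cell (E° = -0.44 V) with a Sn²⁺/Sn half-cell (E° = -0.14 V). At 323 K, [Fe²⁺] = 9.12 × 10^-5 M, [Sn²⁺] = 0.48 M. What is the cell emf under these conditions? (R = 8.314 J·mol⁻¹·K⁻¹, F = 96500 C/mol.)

The Sn²⁺/Sn couple has the higher reduction potential and acts as the cathode, so E°_cell = -0.14 − (-0.44) = 0.30 V.
Balancing electrons gives n = 2; the reaction quotient is Q = [Fe²⁺]/[Sn²⁺] = 1.9 × 10^-4.
E = E° − (RT/nF) ln Q = 0.30 − (8.314×323)/(2×96500) × (-8.568) = 0.300 + 0.119 = 0.419 V.

0.419 V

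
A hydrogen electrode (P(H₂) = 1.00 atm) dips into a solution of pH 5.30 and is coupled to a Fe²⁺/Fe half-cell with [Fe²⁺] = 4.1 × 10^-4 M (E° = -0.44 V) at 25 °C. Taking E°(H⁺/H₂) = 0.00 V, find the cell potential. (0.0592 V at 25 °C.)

The hydrogen couple is the cathode, so E°_cell = 0.44 V; n = 2.
[H⁺] = 10^(−5.30) = 5 × 10^-6 M, and Q = [Fe²⁺]·P(H₂) / [H⁺]^2 = 1.63 × 10^7.
E = E° − (0.0592/2) log Q = 0.44 − (0.0592/2)(7.213) = 0.226 V.

0.23 V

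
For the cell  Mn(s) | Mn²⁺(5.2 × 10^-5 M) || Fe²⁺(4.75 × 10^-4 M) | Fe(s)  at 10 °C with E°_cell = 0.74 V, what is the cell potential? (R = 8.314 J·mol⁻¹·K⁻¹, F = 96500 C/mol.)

Balancing electrons gives n = 2; the reaction quotient is Q = [Mn²⁺]/[Fe²⁺] = 0.109.
E = E° − (RT/nF) ln Q = 0.74 − (8.314×283)/(2×96500) × (-2.212) = 0.740 + 0.027 = 0.767 V.

0.767 V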